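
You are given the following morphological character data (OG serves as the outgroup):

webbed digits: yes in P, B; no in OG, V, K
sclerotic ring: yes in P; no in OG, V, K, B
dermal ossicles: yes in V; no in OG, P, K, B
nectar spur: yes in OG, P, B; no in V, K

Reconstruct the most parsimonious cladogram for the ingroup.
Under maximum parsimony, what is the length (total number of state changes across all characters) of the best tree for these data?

Character polarity is set by the outgroup: the derived state is whichever differs from the outgroup's state, so for nectar spur the derived state is 'no', and for the remaining characters it is 'yes'.
webbed digits: derived state 'yes' in B and P only — synapomorphy for {B, P}.
sclerotic ring: derived state 'yes' in P only — an autapomorphy, so it tells us nothing about relationships among taxa.
dermal ossicles: derived state 'yes' in V only — an autapomorphy, so it tells us nothing about relationships among taxa.
Only K and V show the derived state 'no' for nectar spur, supporting them as a clade.
Most parsimonious ingroup topology: ((P,B),(V,K)).
Changes per character on this tree: webbed digits: 1; sclerotic ring: 1; dermal ossicles: 1; nectar spur: 1.
Total = 4.

4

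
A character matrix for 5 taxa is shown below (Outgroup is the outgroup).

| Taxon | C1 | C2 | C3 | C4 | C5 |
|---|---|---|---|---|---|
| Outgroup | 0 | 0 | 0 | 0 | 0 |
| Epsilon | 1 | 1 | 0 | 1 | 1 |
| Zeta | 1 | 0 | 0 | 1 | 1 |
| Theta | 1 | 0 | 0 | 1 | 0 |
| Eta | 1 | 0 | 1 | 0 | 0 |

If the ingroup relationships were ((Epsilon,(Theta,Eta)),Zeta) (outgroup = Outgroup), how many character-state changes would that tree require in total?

7

Map each character onto ((Epsilon,(Theta,Eta)),Zeta) (rooted by Outgroup) and count the minimum state changes it requires (Fitch parsimony):
C1: 1; C2: 1; C3: 1; C4: 2; C5: 2.
Total tree length = 7.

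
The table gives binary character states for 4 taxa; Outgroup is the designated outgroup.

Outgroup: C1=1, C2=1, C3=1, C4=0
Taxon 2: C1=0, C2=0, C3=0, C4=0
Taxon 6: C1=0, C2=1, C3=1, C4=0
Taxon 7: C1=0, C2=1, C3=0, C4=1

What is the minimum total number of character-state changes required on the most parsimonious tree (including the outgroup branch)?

Character polarity is set by the outgroup: the derived state is whichever differs from the outgroup's state, so for C1, C2, C3 the derived state is '0', and for the remaining characters it is '1'.
C1 (derived state '0') is shared by all ingroup taxa — unites the whole ingroup.
C2 (derived state '0') is unique to Taxon 2 (autapomorphy; uninformative for grouping).
Only Taxon 2 and Taxon 7 show the derived state '0' for C3, supporting them as a clade.
C4: derived state '1' in Taxon 7 only — an autapomorphy, so it tells us nothing about relationships among taxa.
Most parsimonious ingroup topology: ((Taxon 2,Taxon 7),Taxon 6).
Changes per character on this tree: C1: 1; C2: 1; C3: 1; C4: 1.
Total = 4.

4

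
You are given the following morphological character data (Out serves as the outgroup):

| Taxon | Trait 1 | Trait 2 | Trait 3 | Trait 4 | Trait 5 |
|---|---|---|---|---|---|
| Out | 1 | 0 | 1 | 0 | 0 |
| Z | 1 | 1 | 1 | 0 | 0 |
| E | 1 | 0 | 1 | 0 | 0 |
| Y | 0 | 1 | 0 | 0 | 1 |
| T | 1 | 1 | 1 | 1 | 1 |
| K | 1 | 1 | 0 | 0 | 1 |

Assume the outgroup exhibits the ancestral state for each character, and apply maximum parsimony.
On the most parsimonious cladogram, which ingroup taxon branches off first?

Character polarity is set by the outgroup: the derived state is whichever differs from the outgroup's state, so for Trait 1, Trait 3 the derived state is '0', and for the remaining characters it is '1'.
Trait 1: derived state '0' in Y only — an autapomorphy, so it tells us nothing about relationships among taxa.
Trait 2: derived state '1' in K, T, Y, and Z only — synapomorphy for {K, T, Y, Z}.
Trait 3 (derived state '0') is shared by K and Y — a synapomorphy uniting that clade.
Trait 4: derived state '1' in T only — an autapomorphy, so it tells us nothing about relationships among taxa.
Trait 5 (derived state '1') is shared by K, T, and Y — a synapomorphy uniting that clade.
Most parsimonious ingroup topology: ((Z,((Y,K),T)),E).
E is sister to the clade containing all other ingroup taxa, so it is the earliest-diverging (most basal) ingroup lineage.

E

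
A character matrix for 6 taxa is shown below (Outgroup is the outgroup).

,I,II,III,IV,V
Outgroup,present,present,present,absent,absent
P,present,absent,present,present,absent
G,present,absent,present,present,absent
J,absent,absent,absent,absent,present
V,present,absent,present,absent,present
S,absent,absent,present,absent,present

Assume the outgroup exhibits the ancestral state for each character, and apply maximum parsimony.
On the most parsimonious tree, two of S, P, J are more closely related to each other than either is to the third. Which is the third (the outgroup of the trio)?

P

Character polarity is set by the outgroup: the derived state is whichever differs from the outgroup's state, so for I, II, III the derived state is 'absent', and for the remaining characters it is 'present'.
I: derived state 'absent' in J and S only — synapomorphy for {J, S}.
II (derived state 'absent') is shared by all ingroup taxa — unites the whole ingroup.
III (derived state 'absent') is unique to J (autapomorphy; uninformative for grouping).
IV (derived state 'present') is shared by G and P — a synapomorphy uniting that clade.
Only J, S, and V show the derived state 'present' for V, supporting them as a clade.
Most parsimonious ingroup topology: ((P,G),((J,S),V)).
S and J share a more recent common ancestor with each other than either does with P, so P is the least closely related of the three.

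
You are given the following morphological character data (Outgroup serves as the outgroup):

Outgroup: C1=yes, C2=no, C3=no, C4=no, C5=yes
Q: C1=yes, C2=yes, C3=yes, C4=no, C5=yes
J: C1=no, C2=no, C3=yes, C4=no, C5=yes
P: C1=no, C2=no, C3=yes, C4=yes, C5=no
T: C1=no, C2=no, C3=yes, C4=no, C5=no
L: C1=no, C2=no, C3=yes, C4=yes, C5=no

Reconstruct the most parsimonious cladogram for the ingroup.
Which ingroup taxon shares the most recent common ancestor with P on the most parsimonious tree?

L

Character polarity is set by the outgroup: the derived state is whichever differs from the outgroup's state, so for C1, C5 the derived state is 'no', and for the remaining characters it is 'yes'.
C1 (derived state 'no') is shared by J, L, P, and T — a synapomorphy uniting that clade.
C2: derived state 'yes' in Q only — an autapomorphy, so it tells us nothing about relationships among taxa.
All ingroup taxa share the derived state 'yes' for C3; it defines the ingroup but does not resolve relationships within it.
Only L and P show the derived state 'yes' for C4, supporting them as a clade.
C5: derived state 'no' in L, P, and T only — synapomorphy for {L, P, T}.
Most parsimonious ingroup topology: (Q,(J,((P,L),T))).
P and L form a cherry on this tree, so they are sister taxa.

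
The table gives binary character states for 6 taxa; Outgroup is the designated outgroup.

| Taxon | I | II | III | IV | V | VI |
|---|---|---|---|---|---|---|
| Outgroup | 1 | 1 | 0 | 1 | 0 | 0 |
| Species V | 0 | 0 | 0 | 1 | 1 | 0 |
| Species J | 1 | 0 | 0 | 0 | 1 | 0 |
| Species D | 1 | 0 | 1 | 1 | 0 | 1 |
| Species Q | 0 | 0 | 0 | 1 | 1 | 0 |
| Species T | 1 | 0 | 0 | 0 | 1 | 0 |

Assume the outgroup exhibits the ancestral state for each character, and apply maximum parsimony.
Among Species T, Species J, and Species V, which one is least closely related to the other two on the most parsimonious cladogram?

Character polarity is set by the outgroup: the derived state is whichever differs from the outgroup's state, so for I, II, IV the derived state is '0', and for the remaining characters it is '1'.
Only Species Q and Species V show the derived state '0' for I, supporting them as a clade.
II (derived state '0') is shared by all ingroup taxa — unites the whole ingroup.
III: derived state '1' in Species D only — an autapomorphy, so it tells us nothing about relationships among taxa.
IV: derived state '0' in Species J and Species T only — synapomorphy for {Species J, Species T}.
Only Species J, Species Q, Species T, and Species V show the derived state '1' for V, supporting them as a clade.
VI: derived state '1' in Species D only — an autapomorphy, so it tells us nothing about relationships among taxa.
Most parsimonious ingroup topology: (((Species V,Species Q),(Species J,Species T)),Species D).
Species J and Species T share a more recent common ancestor with each other than either does with Species V, so Species V is the least closely related of the three.

Species V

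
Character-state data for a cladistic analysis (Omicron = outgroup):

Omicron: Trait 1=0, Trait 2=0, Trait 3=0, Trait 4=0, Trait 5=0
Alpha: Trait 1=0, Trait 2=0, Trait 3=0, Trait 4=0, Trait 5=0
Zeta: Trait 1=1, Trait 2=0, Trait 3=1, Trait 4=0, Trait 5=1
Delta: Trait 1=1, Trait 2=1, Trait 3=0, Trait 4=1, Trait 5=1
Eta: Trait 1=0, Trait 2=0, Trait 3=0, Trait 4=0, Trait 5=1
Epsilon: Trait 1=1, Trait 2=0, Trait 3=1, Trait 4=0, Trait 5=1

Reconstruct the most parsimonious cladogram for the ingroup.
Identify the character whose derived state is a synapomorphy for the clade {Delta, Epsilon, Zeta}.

Trait 1

The outgroup has state '0' for every character, so '1' is the derived state throughout.
Trait 1: derived state '1' in Delta, Epsilon, and Zeta only — synapomorphy for {Delta, Epsilon, Zeta}.
Trait 2 (derived state '1') is unique to Delta (autapomorphy; uninformative for grouping).
Trait 3 (derived state '1') is shared by Epsilon and Zeta — a synapomorphy uniting that clade.
Trait 4: derived state '1' in Delta only — an autapomorphy, so it tells us nothing about relationships among taxa.
Trait 5 (derived state '1') is shared by Delta, Epsilon, Eta, and Zeta — a synapomorphy uniting that clade.
Most parsimonious ingroup topology: (Alpha,(((Zeta,Epsilon),Delta),Eta)).
The clade {Delta, Epsilon, Zeta} is supported by Trait 1: its derived state '1' occurs in exactly those taxa and in no other taxon (including the outgroup).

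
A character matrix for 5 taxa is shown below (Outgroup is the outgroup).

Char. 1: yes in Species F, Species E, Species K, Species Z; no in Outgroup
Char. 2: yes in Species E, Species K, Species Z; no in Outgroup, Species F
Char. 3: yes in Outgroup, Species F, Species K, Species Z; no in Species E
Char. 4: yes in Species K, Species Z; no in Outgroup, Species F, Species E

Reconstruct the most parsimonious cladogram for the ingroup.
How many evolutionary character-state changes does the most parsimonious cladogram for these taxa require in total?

Character polarity is set by the outgroup: the derived state is whichever differs from the outgroup's state, so for Char. 3 the derived state is 'no', and for the remaining characters it is 'yes'.
All ingroup taxa share the derived state 'yes' for Char. 1; it defines the ingroup but does not resolve relationships within it.
Only Species E, Species K, and Species Z show the derived state 'yes' for Char. 2, supporting them as a clade.
Char. 3: derived state 'no' in Species E only — an autapomorphy, so it tells us nothing about relationships among taxa.
Only Species K and Species Z show the derived state 'yes' for Char. 4, supporting them as a clade.
Most parsimonious ingroup topology: (Species F,(Species E,(Species K,Species Z))).
Changes per character on this tree: Char. 1: 1; Char. 2: 1; Char. 3: 1; Char. 4: 1.
Total = 4.

4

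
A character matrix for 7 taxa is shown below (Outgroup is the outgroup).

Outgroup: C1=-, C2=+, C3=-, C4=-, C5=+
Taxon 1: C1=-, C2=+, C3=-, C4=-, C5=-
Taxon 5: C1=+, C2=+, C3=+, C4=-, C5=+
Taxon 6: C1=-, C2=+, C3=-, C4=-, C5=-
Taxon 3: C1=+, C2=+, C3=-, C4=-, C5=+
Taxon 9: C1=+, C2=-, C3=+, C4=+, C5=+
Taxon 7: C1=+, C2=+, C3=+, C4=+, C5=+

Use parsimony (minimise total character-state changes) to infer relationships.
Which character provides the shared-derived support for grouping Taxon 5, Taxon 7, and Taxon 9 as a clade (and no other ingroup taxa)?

C3

Character polarity is set by the outgroup: the derived state is whichever differs from the outgroup's state, so for C2, C5 the derived state is '-', and for the remaining characters it is '+'.
C1 (derived state '+') is shared by Taxon 3, Taxon 5, Taxon 7, and Taxon 9 — a synapomorphy uniting that clade.
C2 (derived state '-') is unique to Taxon 9 (autapomorphy; uninformative for grouping).
C3: derived state '+' in Taxon 5, Taxon 7, and Taxon 9 only — synapomorphy for {Taxon 5, Taxon 7, Taxon 9}.
C4 (derived state '+') is shared by Taxon 7 and Taxon 9 — a synapomorphy uniting that clade.
Only Taxon 1 and Taxon 6 show the derived state '-' for C5, supporting them as a clade.
Most parsimonious ingroup topology: ((Taxon 1,Taxon 6),((Taxon 5,(Taxon 9,Taxon 7)),Taxon 3)).
The clade {Taxon 5, Taxon 7, Taxon 9} is supported by C3: its derived state '+' occurs in exactly those taxa and in no other taxon (including the outgroup).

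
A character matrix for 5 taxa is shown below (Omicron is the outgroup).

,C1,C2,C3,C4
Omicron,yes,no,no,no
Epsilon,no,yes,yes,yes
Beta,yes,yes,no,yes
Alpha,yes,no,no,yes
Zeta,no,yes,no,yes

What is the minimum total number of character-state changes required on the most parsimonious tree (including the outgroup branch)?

4

Character polarity is set by the outgroup: the derived state is whichever differs from the outgroup's state, so for C1 the derived state is 'no', and for the remaining characters it is 'yes'.
C1 (derived state 'no') is shared by Epsilon and Zeta — a synapomorphy uniting that clade.
C2 (derived state 'yes') is shared by Beta, Epsilon, and Zeta — a synapomorphy uniting that clade.
C3 (derived state 'yes') is unique to Epsilon (autapomorphy; uninformative for grouping).
C4 (derived state 'yes') is shared by all ingroup taxa — unites the whole ingroup.
Most parsimonious ingroup topology: (((Epsilon,Zeta),Beta),Alpha).
Changes per character on this tree: C1: 1; C2: 1; C3: 1; C4: 1.
Total = 4.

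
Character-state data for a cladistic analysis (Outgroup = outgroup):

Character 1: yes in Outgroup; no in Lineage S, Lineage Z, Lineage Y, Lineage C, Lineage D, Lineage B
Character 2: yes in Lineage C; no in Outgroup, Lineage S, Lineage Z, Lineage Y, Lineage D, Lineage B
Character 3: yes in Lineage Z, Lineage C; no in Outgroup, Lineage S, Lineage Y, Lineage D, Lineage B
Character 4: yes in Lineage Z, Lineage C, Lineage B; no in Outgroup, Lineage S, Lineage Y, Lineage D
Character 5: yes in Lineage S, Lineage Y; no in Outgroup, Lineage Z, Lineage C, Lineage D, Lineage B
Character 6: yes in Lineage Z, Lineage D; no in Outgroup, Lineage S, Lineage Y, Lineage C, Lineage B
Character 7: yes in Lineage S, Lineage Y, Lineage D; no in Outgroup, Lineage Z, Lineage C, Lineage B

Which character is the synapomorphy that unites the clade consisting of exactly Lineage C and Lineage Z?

Character polarity is set by the outgroup: the derived state is whichever differs from the outgroup's state, so for Character 1 the derived state is 'no', and for the remaining characters it is 'yes'.
All ingroup taxa share the derived state 'no' for Character 1; it defines the ingroup but does not resolve relationships within it.
Character 2: derived state 'yes' in Lineage C only — an autapomorphy, so it tells us nothing about relationships among taxa.
Only Lineage C and Lineage Z show the derived state 'yes' for Character 3, supporting them as a clade.
Character 4: derived state 'yes' in Lineage B, Lineage C, and Lineage Z only — synapomorphy for {Lineage B, Lineage C, Lineage Z}.
Character 5 (derived state 'yes') is shared by Lineage S and Lineage Y — a synapomorphy uniting that clade.
Character 6 (state 'yes') occurs in Lineage D and Lineage Z but conflicts with the nesting implied by the other characters — most parsimoniously interpreted as homoplasy.
Character 7: derived state 'yes' in Lineage D, Lineage S, and Lineage Y only — synapomorphy for {Lineage D, Lineage S, Lineage Y}.
Most parsimonious ingroup topology: ((Lineage D,(Lineage S,Lineage Y)),(Lineage B,(Lineage Z,Lineage C))).
The clade {Lineage C, Lineage Z} is supported by Character 3: its derived state 'yes' occurs in exactly those taxa and in no other taxon (including the outgroup).

Character 3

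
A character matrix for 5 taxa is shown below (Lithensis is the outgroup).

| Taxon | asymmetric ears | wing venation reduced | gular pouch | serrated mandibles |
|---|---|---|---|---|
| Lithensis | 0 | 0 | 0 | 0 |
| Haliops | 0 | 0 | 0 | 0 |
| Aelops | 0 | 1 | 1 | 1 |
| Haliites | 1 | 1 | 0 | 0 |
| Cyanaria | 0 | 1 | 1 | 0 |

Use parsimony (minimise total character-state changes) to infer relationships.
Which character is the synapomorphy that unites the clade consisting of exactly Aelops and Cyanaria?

The outgroup has state '0' for every character, so '1' is the derived state throughout.
asymmetric ears: derived state '1' in Haliites only — an autapomorphy, so it tells us nothing about relationships among taxa.
wing venation reduced (derived state '1') is shared by Aelops, Cyanaria, and Haliites — a synapomorphy uniting that clade.
gular pouch: derived state '1' in Aelops and Cyanaria only — synapomorphy for {Aelops, Cyanaria}.
serrated mandibles: derived state '1' in Aelops only — an autapomorphy, so it tells us nothing about relationships among taxa.
Most parsimonious ingroup topology: (Haliops,((Aelops,Cyanaria),Haliites)).
The clade {Aelops, Cyanaria} is supported by gular pouch: its derived state '1' occurs in exactly those taxa and in no other taxon (including the outgroup).

gular pouch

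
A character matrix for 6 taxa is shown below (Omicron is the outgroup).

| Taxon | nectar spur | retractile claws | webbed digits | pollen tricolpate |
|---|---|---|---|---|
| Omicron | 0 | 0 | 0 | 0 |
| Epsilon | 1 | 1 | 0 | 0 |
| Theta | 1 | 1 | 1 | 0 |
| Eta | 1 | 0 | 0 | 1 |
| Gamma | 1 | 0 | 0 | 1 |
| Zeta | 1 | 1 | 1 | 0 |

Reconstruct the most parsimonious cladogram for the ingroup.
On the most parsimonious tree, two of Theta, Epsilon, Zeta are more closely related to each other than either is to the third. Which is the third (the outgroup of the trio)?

Epsilon

The outgroup has state '0' for every character, so '1' is the derived state throughout.
All ingroup taxa share the derived state '1' for nectar spur; it defines the ingroup but does not resolve relationships within it.
retractile claws (derived state '1') is shared by Epsilon, Theta, and Zeta — a synapomorphy uniting that clade.
webbed digits: derived state '1' in Theta and Zeta only — synapomorphy for {Theta, Zeta}.
Only Eta and Gamma show the derived state '1' for pollen tricolpate, supporting them as a clade.
Most parsimonious ingroup topology: ((Epsilon,(Theta,Zeta)),(Eta,Gamma)).
Theta and Zeta share a more recent common ancestor with each other than either does with Epsilon, so Epsilon is the least closely related of the three.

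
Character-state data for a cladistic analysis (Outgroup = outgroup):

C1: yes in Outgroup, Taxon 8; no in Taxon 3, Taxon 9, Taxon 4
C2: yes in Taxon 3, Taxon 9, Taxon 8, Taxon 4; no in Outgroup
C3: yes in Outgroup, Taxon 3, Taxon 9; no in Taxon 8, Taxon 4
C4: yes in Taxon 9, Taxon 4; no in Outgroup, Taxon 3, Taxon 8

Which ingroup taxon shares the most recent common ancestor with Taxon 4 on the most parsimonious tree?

Character polarity is set by the outgroup: the derived state is whichever differs from the outgroup's state, so for C1, C3 the derived state is 'no', and for the remaining characters it is 'yes'.
Only Taxon 3, Taxon 4, and Taxon 9 show the derived state 'no' for C1, supporting them as a clade.
All ingroup taxa share the derived state 'yes' for C2; it defines the ingroup but does not resolve relationships within it.
C3 groups Taxon 4 and Taxon 8, which is incompatible with the clades supported by the remaining characters; treating it as convergent (homoplasy) costs fewer steps than any alternative tree.
Only Taxon 4 and Taxon 9 show the derived state 'yes' for C4, supporting them as a clade.
Most parsimonious ingroup topology: ((Taxon 3,(Taxon 9,Taxon 4)),Taxon 8).
Taxon 4 and Taxon 9 form a cherry on this tree, so they are sister taxa.

Taxon 9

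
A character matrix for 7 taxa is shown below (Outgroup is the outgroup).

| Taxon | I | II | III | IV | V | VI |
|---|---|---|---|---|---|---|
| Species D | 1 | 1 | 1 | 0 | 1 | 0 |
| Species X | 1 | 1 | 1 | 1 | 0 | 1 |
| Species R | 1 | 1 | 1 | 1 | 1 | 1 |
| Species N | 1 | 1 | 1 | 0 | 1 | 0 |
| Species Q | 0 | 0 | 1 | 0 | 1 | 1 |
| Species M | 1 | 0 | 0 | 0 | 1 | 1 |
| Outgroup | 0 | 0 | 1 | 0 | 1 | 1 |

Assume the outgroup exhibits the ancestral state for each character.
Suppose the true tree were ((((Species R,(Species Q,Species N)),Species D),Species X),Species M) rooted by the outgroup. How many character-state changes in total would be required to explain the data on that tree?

Map each character onto ((((Species R,(Species Q,Species N)),Species D),Species X),Species M) (rooted by Outgroup) and count the minimum state changes it requires (Fitch parsimony):
I: 2; II: 2; III: 1; IV: 2; V: 1; VI: 2.
Total tree length = 10.

10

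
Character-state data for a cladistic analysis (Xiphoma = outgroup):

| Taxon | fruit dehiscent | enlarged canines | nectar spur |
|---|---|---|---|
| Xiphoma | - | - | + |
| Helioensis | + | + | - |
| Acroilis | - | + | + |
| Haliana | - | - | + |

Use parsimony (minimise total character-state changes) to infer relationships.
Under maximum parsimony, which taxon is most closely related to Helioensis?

Acroilis

Character polarity is set by the outgroup: the derived state is whichever differs from the outgroup's state, so for nectar spur the derived state is '-', and for the remaining characters it is '+'.
fruit dehiscent (derived state '+') is unique to Helioensis (autapomorphy; uninformative for grouping).
enlarged canines: derived state '+' in Acroilis and Helioensis only — synapomorphy for {Acroilis, Helioensis}.
nectar spur (derived state '-') is unique to Helioensis (autapomorphy; uninformative for grouping).
Most parsimonious ingroup topology: ((Helioensis,Acroilis),Haliana).
Helioensis and Acroilis form a cherry on this tree, so they are sister taxa.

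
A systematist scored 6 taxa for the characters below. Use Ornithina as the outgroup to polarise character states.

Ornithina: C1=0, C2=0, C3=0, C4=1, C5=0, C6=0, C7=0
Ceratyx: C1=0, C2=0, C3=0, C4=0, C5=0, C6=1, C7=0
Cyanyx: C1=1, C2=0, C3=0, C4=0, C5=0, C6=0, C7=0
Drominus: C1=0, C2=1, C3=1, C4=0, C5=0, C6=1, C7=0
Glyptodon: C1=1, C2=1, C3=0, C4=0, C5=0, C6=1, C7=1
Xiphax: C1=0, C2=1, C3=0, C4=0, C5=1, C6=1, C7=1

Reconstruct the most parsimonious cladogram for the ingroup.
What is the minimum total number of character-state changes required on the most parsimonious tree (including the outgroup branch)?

Character polarity is set by the outgroup: the derived state is whichever differs from the outgroup's state, so for C4 the derived state is '0', and for the remaining characters it is '1'.
C1 groups Cyanyx and Glyptodon, which is incompatible with the clades supported by the remaining characters; treating it as convergent (homoplasy) costs fewer steps than any alternative tree.
Only Drominus, Glyptodon, and Xiphax show the derived state '1' for C2, supporting them as a clade.
C3: derived state '1' in Drominus only — an autapomorphy, so it tells us nothing about relationships among taxa.
C4 (derived state '0') is shared by all ingroup taxa — unites the whole ingroup.
C5: derived state '1' in Xiphax only — an autapomorphy, so it tells us nothing about relationships among taxa.
Only Ceratyx, Drominus, Glyptodon, and Xiphax show the derived state '1' for C6, supporting them as a clade.
C7 (derived state '1') is shared by Glyptodon and Xiphax — a synapomorphy uniting that clade.
Most parsimonious ingroup topology: ((Ceratyx,(Drominus,(Glyptodon,Xiphax))),Cyanyx).
Changes per character on this tree: C1: 2; C2: 1; C3: 1; C4: 1; C5: 1; C6: 1; C7: 1.
Total = 8.

8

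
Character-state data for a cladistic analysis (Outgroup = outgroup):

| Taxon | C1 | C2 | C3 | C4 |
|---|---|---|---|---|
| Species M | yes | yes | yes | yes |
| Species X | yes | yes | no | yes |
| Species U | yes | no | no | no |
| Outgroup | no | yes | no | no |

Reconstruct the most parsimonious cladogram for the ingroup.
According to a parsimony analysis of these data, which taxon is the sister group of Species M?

Species X

Character polarity is set by the outgroup: the derived state is whichever differs from the outgroup's state, so for C2 the derived state is 'no', and for the remaining characters it is 'yes'.
C1 (derived state 'yes') is shared by all ingroup taxa — unites the whole ingroup.
C2 (derived state 'no') is unique to Species U (autapomorphy; uninformative for grouping).
C3: derived state 'yes' in Species M only — an autapomorphy, so it tells us nothing about relationships among taxa.
C4 (derived state 'yes') is shared by Species M and Species X — a synapomorphy uniting that clade.
Most parsimonious ingroup topology: (Species U,(Species X,Species M)).
Species M and Species X form a cherry on this tree, so they are sister taxa.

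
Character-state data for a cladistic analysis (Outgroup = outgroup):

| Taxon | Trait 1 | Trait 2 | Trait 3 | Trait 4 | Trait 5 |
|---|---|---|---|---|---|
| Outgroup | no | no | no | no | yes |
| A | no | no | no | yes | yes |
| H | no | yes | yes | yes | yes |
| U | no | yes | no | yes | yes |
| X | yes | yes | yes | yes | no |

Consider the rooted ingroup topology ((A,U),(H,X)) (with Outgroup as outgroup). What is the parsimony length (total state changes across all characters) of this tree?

Map each character onto ((A,U),(H,X)) (rooted by Outgroup) and count the minimum state changes it requires (Fitch parsimony):
Trait 1: 1; Trait 2: 2; Trait 3: 1; Trait 4: 1; Trait 5: 1.
Total tree length = 6.

6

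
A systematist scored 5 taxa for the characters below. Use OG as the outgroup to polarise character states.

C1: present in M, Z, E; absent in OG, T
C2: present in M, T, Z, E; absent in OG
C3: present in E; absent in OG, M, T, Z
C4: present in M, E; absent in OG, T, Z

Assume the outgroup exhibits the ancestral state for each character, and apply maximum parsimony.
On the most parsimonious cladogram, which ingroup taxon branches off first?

The outgroup has state 'absent' for every character, so 'present' is the derived state throughout.
C1: derived state 'present' in E, M, and Z only — synapomorphy for {E, M, Z}.
All ingroup taxa share the derived state 'present' for C2; it defines the ingroup but does not resolve relationships within it.
C3: derived state 'present' in E only — an autapomorphy, so it tells us nothing about relationships among taxa.
Only E and M show the derived state 'present' for C4, supporting them as a clade.
Most parsimonious ingroup topology: (((M,E),Z),T).
T is sister to the clade containing all other ingroup taxa, so it is the earliest-diverging (most basal) ingroup lineage.

T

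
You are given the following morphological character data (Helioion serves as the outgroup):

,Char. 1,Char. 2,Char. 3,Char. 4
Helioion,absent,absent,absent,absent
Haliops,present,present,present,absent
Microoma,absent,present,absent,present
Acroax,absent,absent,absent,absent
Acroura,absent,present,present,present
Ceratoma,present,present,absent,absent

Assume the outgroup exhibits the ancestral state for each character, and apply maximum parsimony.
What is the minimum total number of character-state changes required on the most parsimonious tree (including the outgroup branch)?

5

The outgroup has state 'absent' for every character, so 'present' is the derived state throughout.
Only Ceratoma and Haliops show the derived state 'present' for Char. 1, supporting them as a clade.
Only Acroura, Ceratoma, Haliops, and Microoma show the derived state 'present' for Char. 2, supporting them as a clade.
Char. 3 (state 'present') occurs in Acroura and Haliops but conflicts with the nesting implied by the other characters — most parsimoniously interpreted as homoplasy.
Only Acroura and Microoma show the derived state 'present' for Char. 4, supporting them as a clade.
Most parsimonious ingroup topology: (((Haliops,Ceratoma),(Microoma,Acroura)),Acroax).
Changes per character on this tree: Char. 1: 1; Char. 2: 1; Char. 3: 2; Char. 4: 1.
Total = 5.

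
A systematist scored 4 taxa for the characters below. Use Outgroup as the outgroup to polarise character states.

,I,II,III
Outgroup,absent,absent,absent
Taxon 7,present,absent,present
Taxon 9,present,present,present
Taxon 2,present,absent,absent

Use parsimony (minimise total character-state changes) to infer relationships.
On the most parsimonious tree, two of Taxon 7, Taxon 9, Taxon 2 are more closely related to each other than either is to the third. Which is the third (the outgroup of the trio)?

Taxon 2

The outgroup has state 'absent' for every character, so 'present' is the derived state throughout.
I (derived state 'present') is shared by all ingroup taxa — unites the whole ingroup.
II: derived state 'present' in Taxon 9 only — an autapomorphy, so it tells us nothing about relationships among taxa.
III: derived state 'present' in Taxon 7 and Taxon 9 only — synapomorphy for {Taxon 7, Taxon 9}.
Most parsimonious ingroup topology: ((Taxon 7,Taxon 9),Taxon 2).
Taxon 9 and Taxon 7 share a more recent common ancestor with each other than either does with Taxon 2, so Taxon 2 is the least closely related of the three.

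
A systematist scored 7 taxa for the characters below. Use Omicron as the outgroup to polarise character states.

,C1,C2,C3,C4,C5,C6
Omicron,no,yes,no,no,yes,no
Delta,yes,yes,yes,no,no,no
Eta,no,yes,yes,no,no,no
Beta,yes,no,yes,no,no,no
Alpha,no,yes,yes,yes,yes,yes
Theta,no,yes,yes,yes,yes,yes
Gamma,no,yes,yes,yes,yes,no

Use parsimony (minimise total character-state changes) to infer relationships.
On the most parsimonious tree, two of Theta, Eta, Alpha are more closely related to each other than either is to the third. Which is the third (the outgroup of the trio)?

Character polarity is set by the outgroup: the derived state is whichever differs from the outgroup's state, so for C2, C5 the derived state is 'no', and for the remaining characters it is 'yes'.
C1 (derived state 'yes') is shared by Beta and Delta — a synapomorphy uniting that clade.
C2: derived state 'no' in Beta only — an autapomorphy, so it tells us nothing about relationships among taxa.
All ingroup taxa share the derived state 'yes' for C3; it defines the ingroup but does not resolve relationships within it.
C4 (derived state 'yes') is shared by Alpha, Gamma, and Theta — a synapomorphy uniting that clade.
C5: derived state 'no' in Beta, Delta, and Eta only — synapomorphy for {Beta, Delta, Eta}.
C6 (derived state 'yes') is shared by Alpha and Theta — a synapomorphy uniting that clade.
Most parsimonious ingroup topology: (((Delta,Beta),Eta),((Alpha,Theta),Gamma)).
Theta and Alpha share a more recent common ancestor with each other than either does with Eta, so Eta is the least closely related of the three.

Eta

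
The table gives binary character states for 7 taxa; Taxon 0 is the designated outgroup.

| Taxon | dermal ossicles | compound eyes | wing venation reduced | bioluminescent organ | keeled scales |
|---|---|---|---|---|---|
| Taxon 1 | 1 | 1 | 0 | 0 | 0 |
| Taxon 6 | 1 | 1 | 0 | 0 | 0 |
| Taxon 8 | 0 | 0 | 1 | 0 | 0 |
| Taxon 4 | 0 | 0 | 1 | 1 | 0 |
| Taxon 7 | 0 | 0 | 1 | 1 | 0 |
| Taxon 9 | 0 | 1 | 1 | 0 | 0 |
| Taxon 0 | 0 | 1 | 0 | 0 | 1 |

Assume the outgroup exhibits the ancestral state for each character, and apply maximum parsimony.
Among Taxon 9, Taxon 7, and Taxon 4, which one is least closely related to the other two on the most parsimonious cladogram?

Character polarity is set by the outgroup: the derived state is whichever differs from the outgroup's state, so for compound eyes, keeled scales the derived state is '0', and for the remaining characters it is '1'.
Only Taxon 1 and Taxon 6 show the derived state '1' for dermal ossicles, supporting them as a clade.
compound eyes: derived state '0' in Taxon 4, Taxon 7, and Taxon 8 only — synapomorphy for {Taxon 4, Taxon 7, Taxon 8}.
wing venation reduced: derived state '1' in Taxon 4, Taxon 7, Taxon 8, and Taxon 9 only — synapomorphy for {Taxon 4, Taxon 7, Taxon 8, Taxon 9}.
Only Taxon 4 and Taxon 7 show the derived state '1' for bioluminescent organ, supporting them as a clade.
All ingroup taxa share the derived state '0' for keeled scales; it defines the ingroup but does not resolve relationships within it.
Most parsimonious ingroup topology: ((Taxon 1,Taxon 6),((Taxon 8,(Taxon 4,Taxon 7)),Taxon 9)).
Taxon 7 and Taxon 4 share a more recent common ancestor with each other than either does with Taxon 9, so Taxon 9 is the least closely related of the three.

Taxon 9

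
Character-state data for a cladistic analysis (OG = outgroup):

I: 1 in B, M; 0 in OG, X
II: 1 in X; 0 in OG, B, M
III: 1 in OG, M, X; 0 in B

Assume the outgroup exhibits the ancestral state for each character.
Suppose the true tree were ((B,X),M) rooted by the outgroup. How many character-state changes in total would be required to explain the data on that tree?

4

Map each character onto ((B,X),M) (rooted by OG) and count the minimum state changes it requires (Fitch parsimony):
I: 2; II: 1; III: 1.
Total tree length = 4.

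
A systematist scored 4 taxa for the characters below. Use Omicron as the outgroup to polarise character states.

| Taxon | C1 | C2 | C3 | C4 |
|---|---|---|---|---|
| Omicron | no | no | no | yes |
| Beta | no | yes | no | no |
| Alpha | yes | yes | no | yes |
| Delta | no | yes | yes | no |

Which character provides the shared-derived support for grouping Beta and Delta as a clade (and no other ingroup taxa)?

Character polarity is set by the outgroup: the derived state is whichever differs from the outgroup's state, so for C4 the derived state is 'no', and for the remaining characters it is 'yes'.
C1: derived state 'yes' in Alpha only — an autapomorphy, so it tells us nothing about relationships among taxa.
C2 (derived state 'yes') is shared by all ingroup taxa — unites the whole ingroup.
C3: derived state 'yes' in Delta only — an autapomorphy, so it tells us nothing about relationships among taxa.
Only Beta and Delta show the derived state 'no' for C4, supporting them as a clade.
Most parsimonious ingroup topology: ((Beta,Delta),Alpha).
The clade {Beta, Delta} is supported by C4: its derived state 'no' occurs in exactly those taxa and in no other taxon (including the outgroup).

C4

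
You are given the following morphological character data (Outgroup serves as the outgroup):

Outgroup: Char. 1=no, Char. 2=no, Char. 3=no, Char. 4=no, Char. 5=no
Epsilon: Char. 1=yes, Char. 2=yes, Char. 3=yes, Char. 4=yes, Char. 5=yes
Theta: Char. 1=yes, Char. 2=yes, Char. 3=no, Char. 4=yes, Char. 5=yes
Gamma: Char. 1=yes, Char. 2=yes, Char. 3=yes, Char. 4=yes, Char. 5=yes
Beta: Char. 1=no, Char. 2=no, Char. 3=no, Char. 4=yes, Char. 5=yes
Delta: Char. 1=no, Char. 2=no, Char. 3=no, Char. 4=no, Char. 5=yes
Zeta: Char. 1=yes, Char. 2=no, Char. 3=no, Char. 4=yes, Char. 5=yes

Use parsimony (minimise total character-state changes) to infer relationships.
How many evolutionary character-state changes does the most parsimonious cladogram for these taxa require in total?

The outgroup has state 'no' for every character, so 'yes' is the derived state throughout.
Only Epsilon, Gamma, Theta, and Zeta show the derived state 'yes' for Char. 1, supporting them as a clade.
Char. 2 (derived state 'yes') is shared by Epsilon, Gamma, and Theta — a synapomorphy uniting that clade.
Only Epsilon and Gamma show the derived state 'yes' for Char. 3, supporting them as a clade.
Char. 4: derived state 'yes' in Beta, Epsilon, Gamma, Theta, and Zeta only — synapomorphy for {Beta, Epsilon, Gamma, Theta, Zeta}.
All ingroup taxa share the derived state 'yes' for Char. 5; it defines the ingroup but does not resolve relationships within it.
Most parsimonious ingroup topology: (((((Epsilon,Gamma),Theta),Zeta),Beta),Delta).
Changes per character on this tree: Char. 1: 1; Char. 2: 1; Char. 3: 1; Char. 4: 1; Char. 5: 1.
Total = 5.

5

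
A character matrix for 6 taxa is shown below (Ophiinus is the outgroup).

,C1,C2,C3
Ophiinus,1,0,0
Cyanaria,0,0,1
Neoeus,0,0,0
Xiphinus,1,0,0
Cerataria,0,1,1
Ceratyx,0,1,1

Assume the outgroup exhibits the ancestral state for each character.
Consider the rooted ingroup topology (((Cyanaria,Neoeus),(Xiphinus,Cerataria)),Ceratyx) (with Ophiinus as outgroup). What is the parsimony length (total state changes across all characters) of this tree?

Map each character onto (((Cyanaria,Neoeus),(Xiphinus,Cerataria)),Ceratyx) (rooted by Ophiinus) and count the minimum state changes it requires (Fitch parsimony):
C1: 2; C2: 2; C3: 3.
Total tree length = 7.

7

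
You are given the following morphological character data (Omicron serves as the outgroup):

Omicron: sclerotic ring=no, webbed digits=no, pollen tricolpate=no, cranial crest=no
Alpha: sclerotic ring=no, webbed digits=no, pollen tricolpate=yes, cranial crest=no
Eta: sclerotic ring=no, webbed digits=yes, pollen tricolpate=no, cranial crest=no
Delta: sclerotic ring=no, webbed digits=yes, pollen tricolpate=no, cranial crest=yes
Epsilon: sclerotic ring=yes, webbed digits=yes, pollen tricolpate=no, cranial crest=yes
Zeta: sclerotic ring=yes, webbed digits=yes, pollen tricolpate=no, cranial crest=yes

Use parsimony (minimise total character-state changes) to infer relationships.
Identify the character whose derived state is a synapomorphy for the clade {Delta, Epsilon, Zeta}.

cranial crest

The outgroup has state 'no' for every character, so 'yes' is the derived state throughout.
sclerotic ring (derived state 'yes') is shared by Epsilon and Zeta — a synapomorphy uniting that clade.
Only Delta, Epsilon, Eta, and Zeta show the derived state 'yes' for webbed digits, supporting them as a clade.
pollen tricolpate (derived state 'yes') is unique to Alpha (autapomorphy; uninformative for grouping).
cranial crest: derived state 'yes' in Delta, Epsilon, and Zeta only — synapomorphy for {Delta, Epsilon, Zeta}.
Most parsimonious ingroup topology: (Alpha,(Eta,(Delta,(Epsilon,Zeta)))).
The clade {Delta, Epsilon, Zeta} is supported by cranial crest: its derived state 'yes' occurs in exactly those taxa and in no other taxon (including the outgroup).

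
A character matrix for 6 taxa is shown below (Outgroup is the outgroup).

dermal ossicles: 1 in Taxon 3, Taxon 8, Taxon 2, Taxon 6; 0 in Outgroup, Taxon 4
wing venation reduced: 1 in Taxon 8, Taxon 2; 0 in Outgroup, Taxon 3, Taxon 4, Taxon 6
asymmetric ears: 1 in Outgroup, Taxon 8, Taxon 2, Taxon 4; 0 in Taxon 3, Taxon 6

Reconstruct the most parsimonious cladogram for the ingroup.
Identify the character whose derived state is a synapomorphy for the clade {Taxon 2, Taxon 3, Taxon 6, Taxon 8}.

Character polarity is set by the outgroup: the derived state is whichever differs from the outgroup's state, so for asymmetric ears the derived state is '0', and for the remaining characters it is '1'.
dermal ossicles: derived state '1' in Taxon 2, Taxon 3, Taxon 6, and Taxon 8 only — synapomorphy for {Taxon 2, Taxon 3, Taxon 6, Taxon 8}.
wing venation reduced (derived state '1') is shared by Taxon 2 and Taxon 8 — a synapomorphy uniting that clade.
asymmetric ears (derived state '0') is shared by Taxon 3 and Taxon 6 — a synapomorphy uniting that clade.
Most parsimonious ingroup topology: (((Taxon 3,Taxon 6),(Taxon 8,Taxon 2)),Taxon 4).
The clade {Taxon 2, Taxon 3, Taxon 6, Taxon 8} is supported by dermal ossicles: its derived state '1' occurs in exactly those taxa and in no other taxon (including the outgroup).

dermal ossicles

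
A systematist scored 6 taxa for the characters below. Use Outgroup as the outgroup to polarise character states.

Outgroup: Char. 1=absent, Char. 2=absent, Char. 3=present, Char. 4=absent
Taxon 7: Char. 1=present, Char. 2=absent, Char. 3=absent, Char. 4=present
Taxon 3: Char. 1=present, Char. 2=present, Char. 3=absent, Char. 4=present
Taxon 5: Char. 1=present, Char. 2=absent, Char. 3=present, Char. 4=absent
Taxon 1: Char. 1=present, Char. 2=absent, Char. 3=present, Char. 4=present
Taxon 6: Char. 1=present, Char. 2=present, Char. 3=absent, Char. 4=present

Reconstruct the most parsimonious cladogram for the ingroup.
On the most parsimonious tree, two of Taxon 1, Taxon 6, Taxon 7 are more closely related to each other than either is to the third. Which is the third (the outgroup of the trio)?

Character polarity is set by the outgroup: the derived state is whichever differs from the outgroup's state, so for Char. 3 the derived state is 'absent', and for the remaining characters it is 'present'.
All ingroup taxa share the derived state 'present' for Char. 1; it defines the ingroup but does not resolve relationships within it.
Char. 2: derived state 'present' in Taxon 3 and Taxon 6 only — synapomorphy for {Taxon 3, Taxon 6}.
Only Taxon 3, Taxon 6, and Taxon 7 show the derived state 'absent' for Char. 3, supporting them as a clade.
Only Taxon 1, Taxon 3, Taxon 6, and Taxon 7 show the derived state 'present' for Char. 4, supporting them as a clade.
Most parsimonious ingroup topology: (((Taxon 7,(Taxon 3,Taxon 6)),Taxon 1),Taxon 5).
Taxon 6 and Taxon 7 share a more recent common ancestor with each other than either does with Taxon 1, so Taxon 1 is the least closely related of the three.

Taxon 1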